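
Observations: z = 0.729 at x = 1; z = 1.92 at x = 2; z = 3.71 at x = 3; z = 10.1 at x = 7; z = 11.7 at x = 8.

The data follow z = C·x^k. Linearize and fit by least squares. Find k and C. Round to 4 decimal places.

Taking logs, ln z = k·ln x + ln C, so regress ln z on ln x.
AᵀA = [[9.7980, 5.8171]; [5.8171, 5]], rhs = [11.5070, 6.4194]ᵀ  (here Σln x = 5.8171, Σ(ln x)² = 9.7980, Σln z = 6.4194, Σln x·ln z = 11.5070).
Slope k = (n·Σln x·ln z − Σln x·Σln z)/(n·Σ(ln x)² − (Σln x)²) = (5·11.5070 − 5.8171·6.4194)/15.1514 = 1.33273; ln C = (Σln z − k·Σln x)/n = -0.26665, so C = exp(-0.26665) = 0.76594.

k = 1.3327, C = 0.7659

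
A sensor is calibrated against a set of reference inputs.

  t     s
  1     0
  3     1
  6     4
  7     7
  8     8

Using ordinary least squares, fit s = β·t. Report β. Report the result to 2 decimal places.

β = 0.88

From the data, Σt·t = 159.
For Aᵀs: Σt·s = 140.
β = 140/159 = 0.880503.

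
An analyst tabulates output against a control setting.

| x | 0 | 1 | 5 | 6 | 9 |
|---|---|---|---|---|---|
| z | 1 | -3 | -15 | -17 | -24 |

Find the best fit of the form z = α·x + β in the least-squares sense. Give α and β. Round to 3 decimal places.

α = -2.781, β = 0.080

Entries of MᵀM: Σx·x = 143, Σx = 21, Σ1 = 5.
Right-hand side: Σx·z = -396, Σz = -58.
Normal equations: [[143, 21]; [21, 5]]·[α, β]ᵀ = [-396, -58]ᵀ.
Determinant 143·5 − 21² = 274.
α = ((-396)·5 − 21·(-58))/274 = -381/137; β = (143·(-58) − 21·(-396))/274 = 11/137.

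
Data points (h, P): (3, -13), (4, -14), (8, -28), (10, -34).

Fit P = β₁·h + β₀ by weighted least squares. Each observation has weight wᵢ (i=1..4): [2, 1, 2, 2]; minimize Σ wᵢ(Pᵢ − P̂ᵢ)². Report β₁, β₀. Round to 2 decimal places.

MᵀWM·[β₁, β₀]ᵀ = MᵀWP reads: 362·β₁ + 46·β₀ = -1262;  46·β₁ + 7·β₀ = -164.
Determinant 362·7 − 46² = 418.
β₁ = ((-1262)·7 − 46·(-164))/418 = -645/209; β₀ = (362·(-164) − 46·(-1262))/418 = -658/209.

β₁ = -3.09, β₀ = -3.15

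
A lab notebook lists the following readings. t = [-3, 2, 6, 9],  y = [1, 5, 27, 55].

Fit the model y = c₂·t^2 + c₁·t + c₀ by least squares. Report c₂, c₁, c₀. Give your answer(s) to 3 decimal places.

c₂ = 0.531, c₁ = 1.307, c₀ = 0.165

Setting ∂/∂c₂ … = 0 gives: 7954·c₂ + 926·c₁ + 130·c₀ = 5456;  926·c₂ + 130·c₁ + 14·c₀ = 664;  130·c₂ + 14·c₁ + 4·c₀ = 88.
(Σt^2·t^2 = 7954, Σt^2·t = 926, Σt^2 = 130, Σt·t = 130, Σt = 14, Σ1 = 4, Σt^2·y = 5456, Σt·y = 664, Σy = 88.)
Row-reducing yields c₂ = 1775/3342, c₁ = 4367/3342, c₀ = 92/557.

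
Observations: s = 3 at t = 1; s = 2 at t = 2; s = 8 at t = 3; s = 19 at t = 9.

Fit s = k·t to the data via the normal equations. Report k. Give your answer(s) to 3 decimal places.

Forming MᵀM = [[95]] and Mᵀs = [202]ᵀ gives MᵀM·[k]ᵀ = Mᵀs.
k = 202/95 = 2.12632.

k = 2.126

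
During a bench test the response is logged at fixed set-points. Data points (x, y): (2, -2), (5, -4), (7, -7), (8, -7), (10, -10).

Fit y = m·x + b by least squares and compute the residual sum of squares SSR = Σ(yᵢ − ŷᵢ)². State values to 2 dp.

AᵀA·[m, b]ᵀ = Aᵀy reads: 242·m + 32·b = -229;  32·m + 5·b = -30.
Δ = 242·5 − 32² = 186.
m = ((-229)·5 − 32·(-30))/186 = -185/186; b = (242·(-30) − 32·(-229))/186 = 34/93.
Residuals: -35/93, 113/186, -25/62, 55/93, -13/31; SSR = 223/186.

SSR = 1.20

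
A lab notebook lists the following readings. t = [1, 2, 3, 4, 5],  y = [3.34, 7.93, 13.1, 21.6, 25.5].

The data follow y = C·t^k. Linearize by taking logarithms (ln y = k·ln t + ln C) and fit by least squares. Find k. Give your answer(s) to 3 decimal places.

k = 1.294

Let Y = ln y. Fitting Y = k·ln t + ln C by least squares:
XᵀX = [[6.1995, 4.7875]; [4.7875, 5]], rhs = [13.7337, 12.1606]ᵀ  (here Σln t = 4.7875, Σ(ln t)² = 6.1995, Σln y = 12.1606, Σln t·ln y = 13.7337).
Solving (det = 8.0774): k = 1.29368, ln C = 1.19343.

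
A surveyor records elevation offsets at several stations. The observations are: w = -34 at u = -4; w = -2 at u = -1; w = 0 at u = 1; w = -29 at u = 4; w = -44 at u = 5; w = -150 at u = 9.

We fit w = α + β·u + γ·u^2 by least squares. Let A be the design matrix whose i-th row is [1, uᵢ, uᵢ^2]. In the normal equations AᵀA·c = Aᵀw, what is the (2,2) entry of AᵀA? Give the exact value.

Row 2 ↔ basis u, column 2 ↔ basis u, so (AᵀA)_{2,2} = Σᵢ (u)·(u) = (-4)·(-4) + (-1)·(-1) + (1)·(1) + (4)·(4) + (5)·(5) + (9)·(9) = 140.

140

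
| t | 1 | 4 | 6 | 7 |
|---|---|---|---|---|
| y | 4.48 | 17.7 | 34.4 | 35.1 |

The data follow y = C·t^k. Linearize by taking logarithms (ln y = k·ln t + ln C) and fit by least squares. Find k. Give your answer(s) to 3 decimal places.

k = 1.085

Taking logs, ln y = k·ln t + ln C, so regress ln y on ln t.
Sums: Σln t = 5.1240, Σ(ln t)² = 8.9188, Σln y = 11.4694, Σln t·ln y = 17.2469.
Normal system: [[8.9188, 5.1240]; [5.1240, 4]]·[k, ln C]ᵀ = [17.2469, 11.4694]ᵀ.
Solving (det = 9.4201): k = 1.08476, ln C = 1.47780.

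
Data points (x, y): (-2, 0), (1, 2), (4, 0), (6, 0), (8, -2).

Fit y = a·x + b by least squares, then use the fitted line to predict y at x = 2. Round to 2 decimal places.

AᵀA·[a, b]ᵀ = Aᵀy reads: 121·a + 17·b = -14;  17·a + 5·b = 0.
det = 121·5 − 17² = 316.
a = ((-14)·5 − 17·0)/316 = -35/158; b = (121·0 − 17·(-14))/316 = 119/158.
At x = 2: ŷ = (-35/158)·(2) + (119/158)·(1) = 49/158.

ŷ = 0.31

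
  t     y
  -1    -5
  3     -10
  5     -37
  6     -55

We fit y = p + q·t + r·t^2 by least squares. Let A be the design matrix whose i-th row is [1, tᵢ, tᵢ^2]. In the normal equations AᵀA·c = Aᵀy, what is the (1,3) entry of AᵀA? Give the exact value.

71

Row 1 ↔ basis 1, column 3 ↔ basis t^2, so (AᵀA)_{1,3} = Σᵢ t^2 = (1)·(1) + (1)·(9) + (1)·(25) + (1)·(36) = 71.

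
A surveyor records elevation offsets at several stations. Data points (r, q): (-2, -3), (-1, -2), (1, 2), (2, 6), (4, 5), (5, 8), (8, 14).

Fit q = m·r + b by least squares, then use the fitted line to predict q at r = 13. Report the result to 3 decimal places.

q̂ = 21.659

The normal system XᵀX·[m, b]ᵀ = Xᵀq is [[115, 17]; [17, 7]]·[m, b]ᵀ = [194, 30]ᵀ.
Eliminating b: 7·(row 1) − 17·(row 2) gives 516·m = 7·194 − 17·30 = 848, so m = 212/129.
Then b = (30 − 17·(212/129))/7 = 38/129.
At r = 13: q̂ = (212/129)·(13) + (38/129)·(1) = 2794/129.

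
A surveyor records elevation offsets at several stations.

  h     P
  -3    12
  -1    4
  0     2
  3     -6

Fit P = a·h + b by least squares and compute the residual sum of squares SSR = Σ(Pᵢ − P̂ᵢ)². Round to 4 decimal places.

Normal-equation sums: Σh·h = 19, Σh = -1, Σ1 = 4.
Right-hand side: Σh·P = -58, ΣP = 12.
Normal equations: [[19, -1]; [-1, 4]]·[a, b]ᵀ = [-58, 12]ᵀ.
Eliminating b: 4·(row 1) − (-1)·(row 2) gives 75·a = 4·(-58) − (-1)·12 = -220, so a = -44/15.
Then b = (12 − (-1)·(-44/15))/4 = 34/15.
Residuals: 14/15, -6/5, -4/15, 8/15; SSR = 8/3.

SSR = 2.6667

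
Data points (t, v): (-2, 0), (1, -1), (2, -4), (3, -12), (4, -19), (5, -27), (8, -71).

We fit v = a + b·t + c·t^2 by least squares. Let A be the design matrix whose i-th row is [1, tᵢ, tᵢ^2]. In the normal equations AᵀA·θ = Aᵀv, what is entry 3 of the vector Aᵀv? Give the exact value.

-5648

Entry 3 ↔ basis t^2, so (Aᵀv)_{3} = Σᵢ (t^2)·vᵢ = (4)·(0) + (1)·(-1) + (4)·(-4) + (9)·(-12) + (16)·(-19) + (25)·(-27) + (64)·(-71) = -5648.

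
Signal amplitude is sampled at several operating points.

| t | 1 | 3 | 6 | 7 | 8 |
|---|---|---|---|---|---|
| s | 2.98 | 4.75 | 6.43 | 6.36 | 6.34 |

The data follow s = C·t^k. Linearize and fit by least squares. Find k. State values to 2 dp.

Taking logs, ln s = k·ln t + ln C, so regress ln s on ln t.
Σln t = 6.9157, Σ(ln t)² = 12.5280, Σln s = 8.2079, Σln t·ln s = 12.4867.
Equations: 12.5280·k + 6.9157·ln C = 12.4867;  6.9157·k + 5·ln C = 8.2079.
Solving (det = 14.8127): k = 0.38274, ln C = 1.11220.

k = 0.38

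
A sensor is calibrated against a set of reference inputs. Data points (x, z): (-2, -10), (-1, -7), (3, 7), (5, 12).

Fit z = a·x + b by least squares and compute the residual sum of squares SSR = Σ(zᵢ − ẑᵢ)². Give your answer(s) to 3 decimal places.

SSR = 1.145

Normal-equation sums: Σx·x = 39, Σx = 5, Σ1 = 4.
Right-hand side: Σx·z = 108, Σz = 2.
AᵀA·[a, b]ᵀ = Aᵀz becomes [[39, 5]; [5, 4]]·[a, b]ᵀ = [108, 2]ᵀ.
Δ = 39·4 − 5² = 131.
a = (108·4 − 5·2)/131 = 422/131; b = (39·2 − 5·108)/131 = -462/131.
Residuals: -4/131, -33/131, 113/131, -76/131; SSR = 150/131.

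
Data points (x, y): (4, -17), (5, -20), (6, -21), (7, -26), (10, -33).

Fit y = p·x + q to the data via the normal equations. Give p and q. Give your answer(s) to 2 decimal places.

The normal equations are: 226·p + 32·q = -806;  32·p + 5·q = -117.
(Σx·x = 226, Σx = 32, Σ1 = 5, Σx·y = -806, Σy = -117.)
Eliminating q: 5·(row 1) − 32·(row 2) gives 106·p = 5·(-806) − 32·(-117) = -286, so p = -143/53.
Then q = ((-117) − 32·(-143/53))/5 = -325/53.

p = -2.70, q = -6.13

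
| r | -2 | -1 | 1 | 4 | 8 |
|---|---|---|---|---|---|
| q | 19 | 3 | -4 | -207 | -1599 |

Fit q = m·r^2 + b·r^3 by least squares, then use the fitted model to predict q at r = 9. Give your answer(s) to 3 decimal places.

q̂ = -2266.795

Setting ∂/∂m … = 0 gives: 4370·m + 33760·b = -105573;  33760·m + 266306·b = -832095.
Eliminating b: 266306·(row 1) − 33760·(row 2) gives 24019620·m = 266306·(-105573) − 33760·(-832095) = -23196138, so m = -3866023/4003270.
Then b = ((-832095) − 33760·(-3866023/4003270))/266306 = -2403689/800654.
At r = 9: q̂ = (-3866023/4003270)·(81) + (-2403689/800654)·(729) = -4537297134/2001635.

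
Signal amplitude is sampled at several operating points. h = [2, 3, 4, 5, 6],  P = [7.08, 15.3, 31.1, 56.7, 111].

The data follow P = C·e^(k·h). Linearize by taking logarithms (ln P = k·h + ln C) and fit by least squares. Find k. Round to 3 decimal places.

k = 0.681

Taking logs, ln P = k·h + ln C, so regress ln P on h.
Σh = 20.0000, Σ(h)² = 90.0000, Σln P = 16.8696, Σh·ln P = 74.2930.
Equations: 90.0000·k + 20.0000·ln C = 74.2930;  20.0000·k + 5·ln C = 16.8696.
Solving (det = 50.0000): k = 0.68144, ln C = 0.64815.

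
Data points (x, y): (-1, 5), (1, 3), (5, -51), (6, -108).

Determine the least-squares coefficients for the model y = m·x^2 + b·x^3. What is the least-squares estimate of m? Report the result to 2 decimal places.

Normal-equation sums: Σx^2·x^2 = 1923, Σx^2·x^3 = 10901, Σx^3·x^3 = 62283.
Right-hand side: Σx^2·y = -5155, Σx^3·y = -29705.
AᵀA·[m, b]ᵀ = Aᵀy becomes [[1923, 10901]; [10901, 62283]]·[m, b]ᵀ = [-5155, -29705]ᵀ.
det = 1923·62283 − 10901² = 938408.
m = ((-5155)·62283 − 10901·(-29705))/938408 = 686335/234602; b = (1923·(-29705) − 10901·(-5155))/938408 = -232015/234602.

m = 2.93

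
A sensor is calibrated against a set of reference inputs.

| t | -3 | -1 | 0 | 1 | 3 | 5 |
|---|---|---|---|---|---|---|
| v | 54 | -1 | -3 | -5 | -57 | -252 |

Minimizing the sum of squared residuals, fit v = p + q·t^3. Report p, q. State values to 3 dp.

The normal system AᵀA·[p, q]ᵀ = Aᵀv is [[6, 125]; [125, 17085]]·[p, q]ᵀ = [-264, -34501]ᵀ.
Δ = 6·17085 − 125² = 86885.
p = ((-264)·17085 − 125·(-34501))/86885 = -39563/17377; q = (6·(-34501) − 125·(-264))/86885 = -174006/86885.

p = -2.277, q = -2.003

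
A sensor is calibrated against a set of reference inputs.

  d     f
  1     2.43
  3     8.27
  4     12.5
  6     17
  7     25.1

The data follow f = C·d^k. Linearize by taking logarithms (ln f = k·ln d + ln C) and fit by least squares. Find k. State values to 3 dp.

Taking logs, ln f = k·ln d + ln C, so regress ln f on ln d.
Over the data: Σln d = 6.2226, Σ(ln d)² = 10.1257, Σln f = 11.5823, Σln d·ln f = 17.1702.
Normal system: [[10.1257, 6.2226]; [6.2226, 5]]·[k, ln C]ᵀ = [17.1702, 11.5823]ᵀ.
Solving (det = 11.9082): k = 1.15711, ln C = 0.87642.

k = 1.157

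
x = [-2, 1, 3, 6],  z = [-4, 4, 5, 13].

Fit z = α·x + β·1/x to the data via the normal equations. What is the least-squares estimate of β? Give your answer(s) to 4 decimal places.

β = 1.3410

Forming MᵀM = [[50, 4]; [4, 25/18]] and Mᵀz = [105, 59/6]ᵀ gives MᵀM·[α, β]ᵀ = Mᵀz.
Determinant 50·(25/18) − 4² = 481/9.
α = (105·(25/18) − 4·(59/6))/(481/9) = 1917/962; β = (50·(59/6) − 4·105)/(481/9) = 645/481.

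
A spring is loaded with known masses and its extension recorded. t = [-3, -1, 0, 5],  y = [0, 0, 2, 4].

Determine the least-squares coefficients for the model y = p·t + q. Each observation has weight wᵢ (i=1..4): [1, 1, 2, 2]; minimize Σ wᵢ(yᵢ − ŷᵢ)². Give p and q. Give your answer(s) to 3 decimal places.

p = 0.519, q = 1.481

From the data, Σwᵢ·t·t = 60, Σwᵢ·t = 6, Σwᵢ·1 = 6.
And Σwᵢ·t·y = 40, Σwᵢ·y = 12.
So XᵀWX·[p, q]ᵀ = XᵀWy: [[60, 6]; [6, 6]]·[p, q]ᵀ = [40, 12]ᵀ.
Determinant 60·6 − 6² = 324.
p = (40·6 − 6·12)/324 = 14/27; q = (60·12 − 6·40)/324 = 40/27.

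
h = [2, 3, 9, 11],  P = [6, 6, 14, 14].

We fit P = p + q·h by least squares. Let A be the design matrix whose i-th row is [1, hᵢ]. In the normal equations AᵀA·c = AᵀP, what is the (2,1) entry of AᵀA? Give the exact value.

25

Row 2 ↔ basis h, column 1 ↔ basis 1, so (AᵀA)_{2,1} = Σᵢ h = (2)·(1) + (3)·(1) + (9)·(1) + (11)·(1) = 25.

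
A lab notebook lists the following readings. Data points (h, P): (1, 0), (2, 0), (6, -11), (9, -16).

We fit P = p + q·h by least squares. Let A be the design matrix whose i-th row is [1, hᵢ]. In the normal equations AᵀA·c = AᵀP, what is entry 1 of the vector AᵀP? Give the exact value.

Entry 1 ↔ basis 1, so (AᵀP)_{1} = Σᵢ Pᵢ = (1)·(0) + (1)·(0) + (1)·(-11) + (1)·(-16) = -27.

-27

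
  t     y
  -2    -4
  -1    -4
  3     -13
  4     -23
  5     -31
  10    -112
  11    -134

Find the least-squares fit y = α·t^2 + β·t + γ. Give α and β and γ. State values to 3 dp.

The normal equations are: 25620·α + 2538·β + 276·γ = -28694;  2538·α + 276·β + 30·γ = -2868;  276·α + 30·β + 7·γ = -321.
Solving the 3×3 system (Gaussian elimination) gives α = -199567/196203, β = -50531/65401, γ = -159661/65401.

α = -1.017, β = -0.773, γ = -2.441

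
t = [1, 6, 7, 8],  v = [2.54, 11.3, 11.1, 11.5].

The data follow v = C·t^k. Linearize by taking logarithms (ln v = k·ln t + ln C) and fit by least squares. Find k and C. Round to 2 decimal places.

k = 0.76, C = 2.58

Taking logs, ln v = k·ln t + ln C, so regress ln v on ln t.
Over the data: Σln t = 5.8171, Σ(ln t)² = 11.3210, Σln v = 8.2063, Σln t·ln v = 14.1071.
Normal system: [[11.3210, 5.8171]; [5.8171, 4]]·[k, ln C]ᵀ = [14.1071, 8.2063]ᵀ.
Δ = 11.3210·4 − (5.8171)² = 11.4454; k = (14.1071·4 − 5.8171·8.2063)/11.4454 = 0.75940, ln C = (11.3210·8.2063 − 5.8171·14.1071)/11.4454 = 0.94719, so C = exp(0.94719) = 2.57846.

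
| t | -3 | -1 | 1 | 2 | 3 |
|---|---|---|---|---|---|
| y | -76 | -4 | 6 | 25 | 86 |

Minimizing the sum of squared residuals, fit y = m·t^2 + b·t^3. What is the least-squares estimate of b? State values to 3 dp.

b = 2.997

Normal-equation sums: Σt^2·t^2 = 180, Σt^2·t^3 = 32, Σt^3·t^3 = 1524.
Right-hand side: Σt^2·y = 192, Σt^3·y = 4584.
Determinant 180·1524 − 32² = 273296.
m = (192·1524 − 32·4584)/273296 = 480/899; b = (180·4584 − 32·192)/273296 = 2694/899.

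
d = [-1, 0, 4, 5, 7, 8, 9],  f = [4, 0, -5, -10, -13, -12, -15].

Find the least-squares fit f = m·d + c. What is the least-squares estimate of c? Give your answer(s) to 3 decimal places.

c = 1.013

Normal-equation sums: Σd·d = 236, Σd = 32, Σ1 = 7.
And Σd·f = -396, Σf = -51.
Determinant 236·7 − 32² = 628.
m = ((-396)·7 − 32·(-51))/628 = -285/157; c = (236·(-51) − 32·(-396))/628 = 159/157.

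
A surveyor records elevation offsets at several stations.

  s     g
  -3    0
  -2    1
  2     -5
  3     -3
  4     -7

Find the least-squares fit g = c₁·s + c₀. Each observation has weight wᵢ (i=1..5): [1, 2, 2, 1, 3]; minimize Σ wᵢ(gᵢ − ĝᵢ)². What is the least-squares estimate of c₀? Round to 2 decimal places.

c₀ = -2.05

MᵀWM·[c₁, c₀]ᵀ = MᵀWg reads: 82·c₁ + 12·c₀ = -117;  12·c₁ + 9·c₀ = -32.
det = 82·9 − 12² = 594.
c₁ = ((-117)·9 − 12·(-32))/594 = -223/198; c₀ = (82·(-32) − 12·(-117))/594 = -610/297.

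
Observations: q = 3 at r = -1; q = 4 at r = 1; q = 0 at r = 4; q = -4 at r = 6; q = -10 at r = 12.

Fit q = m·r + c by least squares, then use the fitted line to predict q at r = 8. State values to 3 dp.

q̂ = -5.391

Forming XᵀX = [[198, 22]; [22, 5]] and Xᵀq = [-143, -7]ᵀ gives XᵀX·[m, c]ᵀ = Xᵀq.
Δ = 198·5 − 22² = 506.
m = ((-143)·5 − 22·(-7))/506 = -51/46; c = (198·(-7) − 22·(-143))/506 = 80/23.
At r = 8: q̂ = (-51/46)·(8) + (80/23)·(1) = -124/23.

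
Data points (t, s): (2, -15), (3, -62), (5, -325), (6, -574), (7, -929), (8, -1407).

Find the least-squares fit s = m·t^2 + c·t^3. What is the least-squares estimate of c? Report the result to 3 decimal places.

c = -3.010

MᵀM·[m, c]ᵀ = Mᵀs reads: 8515·m + 60751·c = -164976;  60751·m + 442867·c = -1205434.
(Σt^2·t^2 = 8515, Σt^2·t^3 = 60751, Σt^3·t^3 = 442867, Σt^2·s = -164976, Σt^3·s = -1205434.)
Determinant 8515·442867 − 60751² = 80328504.
m = ((-164976)·442867 − 60751·(-1205434))/80328504 = 84447371/40164252; c = (8515·(-1205434) − 60751·(-164976))/80328504 = -120906767/40164252.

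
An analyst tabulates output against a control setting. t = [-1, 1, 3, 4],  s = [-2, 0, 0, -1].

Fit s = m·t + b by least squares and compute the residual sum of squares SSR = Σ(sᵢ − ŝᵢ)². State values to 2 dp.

Sums needed: Σt·t = 27, Σt = 7, Σ1 = 4.
Moment sums: Σt·s = -2, Σs = -3.
Δ = 27·4 − 7² = 59.
m = ((-2)·4 − 7·(-3))/59 = 13/59; b = (27·(-3) − 7·(-2))/59 = -67/59.
Residuals: -38/59, 54/59, 28/59, -44/59; SSR = 120/59.

SSR = 2.03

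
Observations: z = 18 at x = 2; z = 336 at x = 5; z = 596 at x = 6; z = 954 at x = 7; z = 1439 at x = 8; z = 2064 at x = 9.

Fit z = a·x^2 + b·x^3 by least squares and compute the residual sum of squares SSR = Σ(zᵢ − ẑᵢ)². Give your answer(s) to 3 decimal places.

SSR = 8.029

The normal equations are: 14995·a + 119557·b = 335954;  119557·a + 973579·b = 2739526.
(Σx^2·x^2 = 14995, Σx^2·x^3 = 119557, Σx^3·x^3 = 973579, Σx^2·z = 335954, Σx^3·z = 2739526.)
det = 14995·973579 − 119557² = 304940856.
a = (335954·973579 − 119557·2739526)/304940856 = -56468827/38117607; b = (14995·2739526 − 119557·335954)/304940856 = 114192499/38117607.
Residuals: -1547758/38117607, -54825748/38117607, 28463920/12705869, -12285852/12705869, -1318087/38117607, 794688/12705869; SSR = 306050467/38117607.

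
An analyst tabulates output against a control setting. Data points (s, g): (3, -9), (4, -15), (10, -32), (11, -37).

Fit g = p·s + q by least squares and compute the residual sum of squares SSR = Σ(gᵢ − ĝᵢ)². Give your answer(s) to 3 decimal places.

SSR = 5.370

The normal system MᵀM·[p, q]ᵀ = Mᵀg is [[246, 28]; [28, 4]]·[p, q]ᵀ = [-814, -93]ᵀ.
det = 246·4 − 28² = 200.
p = ((-814)·4 − 28·(-93))/200 = -163/50; q = (246·(-93) − 28·(-814))/200 = -43/100.
Residuals: 121/100, -153/100, 103/100, -71/100; SSR = 537/100.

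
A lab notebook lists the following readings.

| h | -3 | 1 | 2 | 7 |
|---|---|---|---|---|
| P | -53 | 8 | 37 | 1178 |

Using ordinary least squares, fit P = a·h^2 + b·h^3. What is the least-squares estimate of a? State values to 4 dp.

a = 3.1111

AᵀA·[a, b]ᵀ = AᵀP reads: 2499·a + 16597·b = 57401;  16597·a + 118443·b = 405789.
Eliminating b: 118443·(row 1) − 16597·(row 2) gives 20528648·a = 118443·57401 − 16597·405789 = 63866610, so a = 31933305/10264324.
Then b = (405789 − 16597·(31933305/10264324))/118443 = 4384451/1466332.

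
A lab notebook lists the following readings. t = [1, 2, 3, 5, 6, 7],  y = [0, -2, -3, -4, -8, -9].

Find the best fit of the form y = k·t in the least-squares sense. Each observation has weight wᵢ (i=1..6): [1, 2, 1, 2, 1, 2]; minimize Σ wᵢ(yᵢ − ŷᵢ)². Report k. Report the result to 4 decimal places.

k = -1.1436

Entries of XᵀWX: Σwᵢ·t·t = 202.
Moment sums: Σwᵢ·t·y = -231.
So XᵀWX·[k]ᵀ = XᵀWy: [[202]]·[k]ᵀ = [-231]ᵀ.
k = (-231)/202 = -1.14356.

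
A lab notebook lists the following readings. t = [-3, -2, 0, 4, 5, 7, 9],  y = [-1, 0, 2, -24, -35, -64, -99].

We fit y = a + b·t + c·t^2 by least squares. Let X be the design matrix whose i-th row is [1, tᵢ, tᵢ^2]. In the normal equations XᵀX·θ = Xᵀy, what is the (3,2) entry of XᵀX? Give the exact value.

Row 3 ↔ basis t^2, column 2 ↔ basis t, so (XᵀX)_{3,2} = Σᵢ (t^2)·(t) = (9)·(-3) + (4)·(-2) + (0)·(0) + (16)·(4) + (25)·(5) + (49)·(7) + (81)·(9) = 1226.

1226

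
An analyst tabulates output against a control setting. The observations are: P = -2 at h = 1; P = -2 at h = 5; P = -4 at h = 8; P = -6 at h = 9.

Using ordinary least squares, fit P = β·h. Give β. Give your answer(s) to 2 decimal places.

From the data, Σh·h = 171.
Right-hand side: Σh·P = -98.
Hence β = -98 / 171 ≈ -0.573099.

β = -0.57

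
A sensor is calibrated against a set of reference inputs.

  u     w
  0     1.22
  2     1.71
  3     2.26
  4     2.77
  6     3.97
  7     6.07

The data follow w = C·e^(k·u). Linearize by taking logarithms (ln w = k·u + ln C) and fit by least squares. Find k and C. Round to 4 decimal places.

k = 0.2220, C = 1.1555

Linearized form: ln w = k·u + ln C. From the 6 transformed points,
Sums: Σu = 22.0000, Σ(u)² = 114.0000, Σln w = 5.7517, Σu·ln w = 28.4906.
Normal system: [[114.0000, 22.0000]; [22.0000, 6]]·[k, ln C]ᵀ = [28.4906, 5.7517]ᵀ.
Slope k = (n·Σu·ln w − Σu·Σln w)/(n·Σ(u)² − (Σu)²) = (6·28.4906 − 22.0000·5.7517)/200.0000 = 0.22203; ln C = (Σln w − k·Σu)/n = 0.14449, so C = exp(0.14449) = 1.15546.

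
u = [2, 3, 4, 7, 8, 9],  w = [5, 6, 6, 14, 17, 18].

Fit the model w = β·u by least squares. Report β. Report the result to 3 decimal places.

β = 2.009

Compute the Gram sums: Σu·u = 223.
Right-hand side: Σu·w = 448.
Normal equations: [[223]]·[β]ᵀ = [448]ᵀ.
β = 448/223 = 2.00897.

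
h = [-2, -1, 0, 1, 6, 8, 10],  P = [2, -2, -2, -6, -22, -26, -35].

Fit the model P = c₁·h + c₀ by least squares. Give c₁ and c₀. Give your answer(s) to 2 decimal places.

c₁ = -3.01, c₀ = -3.54

Entries of XᵀX: Σh·h = 206, Σh = 22, Σ1 = 7.
Moment sums: Σh·P = -698, ΣP = -91.
So XᵀX·[c₁, c₀]ᵀ = XᵀP: [[206, 22]; [22, 7]]·[c₁, c₀]ᵀ = [-698, -91]ᵀ.
Eliminating c₀: 7·(row 1) − 22·(row 2) gives 958·c₁ = 7·(-698) − 22·(-91) = -2884, so c₁ = -1442/479.
Then c₀ = ((-91) − 22·(-1442/479))/7 = -1695/479.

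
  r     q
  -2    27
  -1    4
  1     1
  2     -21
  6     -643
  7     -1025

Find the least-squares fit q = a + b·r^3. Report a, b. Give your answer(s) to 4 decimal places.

a = 2.8427, b = -2.9947

XᵀX·[a, b]ᵀ = Xᵀq reads: 6·a + 559·b = -1657;  559·a + 164435·b = -490850.
Δ = 6·164435 − 559² = 674129.
a = ((-1657)·164435 − 559·(-490850))/674129 = 1916355/674129; b = (6·(-490850) − 559·(-1657))/674129 = -2018837/674129.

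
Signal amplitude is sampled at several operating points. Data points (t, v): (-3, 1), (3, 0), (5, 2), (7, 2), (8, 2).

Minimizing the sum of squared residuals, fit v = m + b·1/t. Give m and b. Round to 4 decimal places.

The normal system MᵀM·[m, b]ᵀ = Mᵀv is [[5, 131/280]; [131/280, 210449/705600]]·[m, b]ᵀ = [7, 253/420]ᵀ.
Determinant 5·(210449/705600) − (131/280)² = 224449/176400.
m = (7·(210449/705600) − (131/280)·(253/420))/(224449/176400) = 1274285/897796; b = (5·(253/420) − (131/280)·7)/(224449/176400) = -46410/224449.

m = 1.4193, b = -0.2068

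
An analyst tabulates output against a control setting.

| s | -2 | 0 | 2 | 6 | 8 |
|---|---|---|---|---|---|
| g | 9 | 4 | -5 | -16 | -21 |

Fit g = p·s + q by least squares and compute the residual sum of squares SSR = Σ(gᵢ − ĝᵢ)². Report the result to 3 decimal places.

The normal equations are: 108·p + 14·q = -292;  14·p + 5·q = -29.
(Σs·s = 108, Σs = 14, Σ1 = 5, Σs·g = -292, Σg = -29.)
det = 108·5 − 14² = 344.
p = ((-292)·5 − 14·(-29))/344 = -527/172; q = (108·(-29) − 14·(-292))/344 = 239/86.
Residuals: 4/43, 105/86, -71/43, -17/43, 63/86; SSR = 423/86.

SSR = 4.919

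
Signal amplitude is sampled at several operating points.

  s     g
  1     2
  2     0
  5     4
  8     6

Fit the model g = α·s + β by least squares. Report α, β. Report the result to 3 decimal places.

α = 0.733, β = 0.067

Compute the Gram sums: Σs·s = 94, Σs = 16, Σ1 = 4.
For Aᵀg: Σs·g = 70, Σg = 12.
Determinant 94·4 − 16² = 120.
α = (70·4 − 16·12)/120 = 11/15; β = (94·12 − 16·70)/120 = 1/15.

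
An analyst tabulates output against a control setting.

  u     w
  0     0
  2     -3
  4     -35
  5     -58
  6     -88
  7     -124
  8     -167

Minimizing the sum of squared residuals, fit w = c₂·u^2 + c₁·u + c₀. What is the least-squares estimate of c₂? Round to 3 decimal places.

c₂ = -3.084

Normal-equation sums: Σu^2·u^2 = 8690, Σu^2·u = 1268, Σu^2 = 194, Σu·u = 194, Σu = 32, Σ1 = 7.
For Xᵀw: Σu^2·w = -21954, Σu·w = -3168, Σw = -475.
Solving the 3×3 system (Gaussian elimination) gives c₂ = -23076/7483, c₁ = 28040/7483, c₀ = 511/1069.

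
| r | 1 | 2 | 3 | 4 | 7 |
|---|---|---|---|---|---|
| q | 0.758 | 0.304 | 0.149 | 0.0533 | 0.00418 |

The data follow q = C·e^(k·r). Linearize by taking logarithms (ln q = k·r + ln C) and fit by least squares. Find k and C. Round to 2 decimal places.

k = -0.87, C = 1.81

Let Y = ln q. Fitting Y = k·r + ln C by least squares:
AᵀA = [[79.0000, 17.0000]; [17.0000, 5]], rhs = [-58.4393, -11.7809]ᵀ  (here Σr = 17.0000, Σ(r)² = 79.0000, Σln q = -11.7809, Σr·ln q = -58.4393).
Solving (det = 106.0000): k = -0.86719, ln C = 0.59226, so C = exp(0.59226) = 1.80808.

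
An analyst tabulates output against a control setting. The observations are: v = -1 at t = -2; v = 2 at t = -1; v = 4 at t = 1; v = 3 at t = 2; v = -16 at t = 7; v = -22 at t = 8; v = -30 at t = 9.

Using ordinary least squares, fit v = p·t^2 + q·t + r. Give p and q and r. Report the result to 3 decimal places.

p = -0.518, q = 0.951, r = 3.258

XᵀX·[p, q, r]ᵀ = Xᵀv reads: 13092·p + 1584·q + 204·r = -4608;  1584·p + 204·q + 24·r = -548;  204·p + 24·q + 7·r = -60.
Solving the 3×3 system (Gaussian elimination) gives p = -2200/4249, q = 12119/12747, r = 13844/4249.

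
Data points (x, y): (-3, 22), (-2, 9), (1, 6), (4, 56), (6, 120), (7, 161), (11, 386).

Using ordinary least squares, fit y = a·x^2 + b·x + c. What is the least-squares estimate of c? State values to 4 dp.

The normal system AᵀA·[a, b, c]ᵀ = Aᵀy is [[18692, 1920, 236]; [1920, 236, 24]; [236, 24, 7]]·[a, b, c]ᵀ = [60051, 6239, 760]ᵀ.
Inverting the 3×3 Gram matrix, [a, b, c]ᵀ = [2198063/728324, 1330229/728324, 102067/182081]ᵀ.

c = 0.5606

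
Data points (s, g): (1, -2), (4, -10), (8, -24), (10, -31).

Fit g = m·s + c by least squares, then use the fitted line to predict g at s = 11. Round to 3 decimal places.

The normal equations are: 181·m + 23·c = -544;  23·m + 4·c = -67.
(Σs·s = 181, Σs = 23, Σ1 = 4, Σs·g = -544, Σg = -67.)
det = 181·4 − 23² = 195.
m = ((-544)·4 − 23·(-67))/195 = -127/39; c = (181·(-67) − 23·(-544))/195 = 77/39.
At s = 11: ĝ = (-127/39)·(11) + (77/39)·(1) = -440/13.

ĝ = -33.846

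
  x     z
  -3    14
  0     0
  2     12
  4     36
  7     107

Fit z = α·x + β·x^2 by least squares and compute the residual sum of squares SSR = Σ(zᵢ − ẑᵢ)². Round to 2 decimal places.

SSR = 3.28

Sums needed: Σx·x = 78, Σx·x^2 = 388, Σx^2·x^2 = 2754.
Right-hand side: Σx·z = 875, Σx^2·z = 5993.
Eliminating β: 2754·(row 1) − 388·(row 2) gives 64268·α = 2754·875 − 388·5993 = 84466, so α = 42233/32134.
Then β = (5993 − 388·(42233/32134))/2754 = 63977/32134.
Residuals: 391/16067, 0, 22617/16067, -17870/16067, 3917/16067; SSR = 52677/16067.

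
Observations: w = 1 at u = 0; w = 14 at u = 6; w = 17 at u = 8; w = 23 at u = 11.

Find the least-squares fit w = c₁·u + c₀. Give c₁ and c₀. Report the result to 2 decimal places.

c₁ = 2.00, c₀ = 1.27

XᵀX·[c₁, c₀]ᵀ = Xᵀw reads: 221·c₁ + 25·c₀ = 473;  25·c₁ + 4·c₀ = 55.
(Σu·u = 221, Σu = 25, Σ1 = 4, Σu·w = 473, Σw = 55.)
det = 221·4 − 25² = 259.
c₁ = (473·4 − 25·55)/259 = 517/259; c₀ = (221·55 − 25·473)/259 = 330/259.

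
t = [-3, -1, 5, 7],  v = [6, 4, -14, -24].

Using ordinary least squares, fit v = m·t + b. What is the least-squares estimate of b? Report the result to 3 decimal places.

b = -1.000

Entries of AᵀA: Σt·t = 84, Σt = 8, Σ1 = 4.
For Aᵀv: Σt·v = -260, Σv = -28.
Δ = 84·4 − 8² = 272.
m = ((-260)·4 − 8·(-28))/272 = -3; b = (84·(-28) − 8·(-260))/272 = -1.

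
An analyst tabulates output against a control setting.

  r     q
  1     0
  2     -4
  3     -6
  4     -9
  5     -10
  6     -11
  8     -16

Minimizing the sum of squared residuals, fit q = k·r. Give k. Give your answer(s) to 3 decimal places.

Setting ∂/∂k … = 0 gives: 155·k = -306.
k = (-306)/155 = -1.97419.

k = -1.974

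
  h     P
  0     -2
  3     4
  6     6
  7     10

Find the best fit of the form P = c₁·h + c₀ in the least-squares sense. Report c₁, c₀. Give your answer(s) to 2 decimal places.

c₁ = 1.53, c₀ = -1.63

From the data, Σh·h = 94, Σh = 16, Σ1 = 4.
For MᵀP: Σh·P = 118, ΣP = 18.
MᵀM·[c₁, c₀]ᵀ = MᵀP becomes [[94, 16]; [16, 4]]·[c₁, c₀]ᵀ = [118, 18]ᵀ.
Δ = 94·4 − 16² = 120.
c₁ = (118·4 − 16·18)/120 = 23/15; c₀ = (94·18 − 16·118)/120 = -49/30.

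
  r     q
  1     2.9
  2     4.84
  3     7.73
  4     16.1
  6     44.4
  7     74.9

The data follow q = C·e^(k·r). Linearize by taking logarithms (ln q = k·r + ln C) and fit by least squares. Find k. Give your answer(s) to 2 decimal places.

Let Y = ln q. Fitting Y = k·r + ln C by least squares:
Σr = 23.0000, Σ(r)² = 115.0000, Σln q = 15.5749, Σr·ln q = 74.4417.
Equations: 115.0000·k + 23.0000·ln C = 74.4417;  23.0000·k + 6·ln C = 15.5749.
Solving (det = 161.0000): k = 0.54923, ln C = 0.49044.

k = 0.55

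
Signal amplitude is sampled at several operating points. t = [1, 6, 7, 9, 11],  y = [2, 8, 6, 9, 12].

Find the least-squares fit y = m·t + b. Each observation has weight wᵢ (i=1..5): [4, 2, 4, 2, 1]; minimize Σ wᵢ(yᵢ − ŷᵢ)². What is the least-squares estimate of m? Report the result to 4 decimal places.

Setting ∂/∂m … = 0 gives: 555·m + 73·b = 566;  73·m + 13·b = 78.
(Σwᵢ·t·t = 555, Σwᵢ·t = 73, Σwᵢ·1 = 13, Σwᵢ·t·y = 566, Σwᵢ·y = 78.)
det = 555·13 − 73² = 1886.
m = (566·13 − 73·78)/1886 = 832/943; b = (555·78 − 73·566)/1886 = 986/943.

m = 0.8823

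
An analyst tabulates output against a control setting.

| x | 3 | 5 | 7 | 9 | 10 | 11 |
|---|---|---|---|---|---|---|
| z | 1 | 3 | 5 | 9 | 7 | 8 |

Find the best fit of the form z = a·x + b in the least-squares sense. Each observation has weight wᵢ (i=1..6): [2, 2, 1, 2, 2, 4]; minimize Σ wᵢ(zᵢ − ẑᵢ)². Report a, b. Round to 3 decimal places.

a = 0.897, b = -1.321

Entries of AᵀWA: Σwᵢ·x·x = 963, Σwᵢ·x = 105, Σwᵢ·1 = 13.
And Σwᵢ·x·z = 725, Σwᵢ·z = 77.
Eliminating b: 13·(row 1) − 105·(row 2) gives 1494·a = 13·725 − 105·77 = 1340, so a = 670/747.
Then b = (77 − 105·(670/747))/13 = -329/249.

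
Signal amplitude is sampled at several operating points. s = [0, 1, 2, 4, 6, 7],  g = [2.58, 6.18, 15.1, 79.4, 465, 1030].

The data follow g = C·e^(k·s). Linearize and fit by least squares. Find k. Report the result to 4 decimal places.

Linearized form: ln g = k·s + ln C. From the 6 transformed points,
Σs = 20.0000, Σ(s)² = 106.0000, Σln g = 22.9377, Σs·ln g = 110.1621.
Equations: 106.0000·k + 20.0000·ln C = 110.1621;  20.0000·k + 6·ln C = 22.9377.
Δ = 106.0000·6 − (20.0000)² = 236.0000; k = (110.1621·6 − 20.0000·22.9377)/236.0000 = 0.85686, ln C = (106.0000·22.9377 − 20.0000·110.1621)/236.0000 = 0.96673.

k = 0.8569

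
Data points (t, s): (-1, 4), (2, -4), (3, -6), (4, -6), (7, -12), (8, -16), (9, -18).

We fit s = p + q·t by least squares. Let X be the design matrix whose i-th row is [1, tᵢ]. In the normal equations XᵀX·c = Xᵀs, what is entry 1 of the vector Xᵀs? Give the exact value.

Entry 1 ↔ basis 1, so (Xᵀs)_{1} = Σᵢ sᵢ = (1)·(4) + (1)·(-4) + (1)·(-6) + (1)·(-6) + (1)·(-12) + (1)·(-16) + (1)·(-18) = -58.

-58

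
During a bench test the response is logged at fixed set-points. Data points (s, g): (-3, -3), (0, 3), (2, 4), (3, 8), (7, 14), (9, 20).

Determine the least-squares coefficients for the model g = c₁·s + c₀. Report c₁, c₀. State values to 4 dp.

c₁ = 1.8469, c₀ = 2.1259

Compute the Gram sums: Σs·s = 152, Σs = 18, Σ1 = 6.
And Σs·g = 319, Σg = 46.
Δ = 152·6 − 18² = 588.
c₁ = (319·6 − 18·46)/588 = 181/98; c₀ = (152·46 − 18·319)/588 = 625/294.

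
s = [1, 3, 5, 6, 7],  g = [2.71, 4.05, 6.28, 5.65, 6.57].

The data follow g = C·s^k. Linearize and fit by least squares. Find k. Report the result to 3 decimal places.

k = 0.460

Let Y = ln g. Fitting Y = k·ln s + ln C by least squares:
AᵀA = [[10.7942, 6.4457]; [6.4457, 5]], rhs = [11.2597, 7.8472]ᵀ  (here Σln s = 6.4457, Σ(ln s)² = 10.7942, Σln g = 7.8472, Σln s·ln g = 11.2597).
Solving (det = 12.4237): k = 0.46021, ln C = 0.97616.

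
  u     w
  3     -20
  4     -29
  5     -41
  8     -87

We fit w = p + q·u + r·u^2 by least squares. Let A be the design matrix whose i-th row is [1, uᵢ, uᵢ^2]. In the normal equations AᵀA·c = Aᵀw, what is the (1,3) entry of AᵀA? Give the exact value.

114

Row 1 ↔ basis 1, column 3 ↔ basis u^2, so (AᵀA)_{1,3} = Σᵢ u^2 = (1)·(9) + (1)·(16) + (1)·(25) + (1)·(64) = 114.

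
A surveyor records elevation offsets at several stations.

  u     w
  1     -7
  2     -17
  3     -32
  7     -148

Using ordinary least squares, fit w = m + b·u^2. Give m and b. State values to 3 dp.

m = -4.986, b = -2.922

The normal system MᵀM·[m, b]ᵀ = Mᵀw is [[4, 63]; [63, 2499]]·[m, b]ᵀ = [-204, -7615]ᵀ.
Δ = 4·2499 − 63² = 6027.
m = ((-204)·2499 − 63·(-7615))/6027 = -1431/287; b = (4·(-7615) − 63·(-204))/6027 = -17608/6027.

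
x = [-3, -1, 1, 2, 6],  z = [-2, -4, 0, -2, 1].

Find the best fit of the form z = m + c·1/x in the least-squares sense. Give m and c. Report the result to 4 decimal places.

m = -1.5211, c = 1.8169

Sums needed: Σ1 = 5, Σ1/x = 1/3, Σ1/x·1/x = 43/18.
Moment sums: Σz = -7, Σ1/x·z = 23/6.
AᵀA·[m, c]ᵀ = Aᵀz becomes [[5, 1/3]; [1/3, 43/18]]·[m, c]ᵀ = [-7, 23/6]ᵀ.
Δ = 5·(43/18) − (1/3)² = 71/6.
m = ((-7)·(43/18) − (1/3)·(23/6))/(71/6) = -108/71; c = (5·(23/6) − (1/3)·(-7))/(71/6) = 129/71.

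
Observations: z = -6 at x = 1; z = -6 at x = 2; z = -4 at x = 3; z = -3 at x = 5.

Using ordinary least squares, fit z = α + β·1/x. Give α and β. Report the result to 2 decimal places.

α = -2.99, β = -3.47

Compute the Gram sums: Σ1 = 4, Σ1/x = 61/30, Σ1/x·1/x = 1261/900.
Moment sums: Σz = -19, Σ1/x·z = -164/15.
det = 4·(1261/900) − (61/30)² = 147/100.
α = ((-19)·(1261/900) − (61/30)·(-164/15))/(147/100) = -439/147; β = (4·(-164/15) − (61/30)·(-19))/(147/100) = -170/49.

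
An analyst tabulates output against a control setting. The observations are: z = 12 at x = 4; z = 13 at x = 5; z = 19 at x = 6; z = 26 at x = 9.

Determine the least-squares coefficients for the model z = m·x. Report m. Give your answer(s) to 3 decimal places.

Normal-equation sums: Σx·x = 158.
For Aᵀz: Σx·z = 461.
AᵀA·[m]ᵀ = Aᵀz becomes [[158]]·[m]ᵀ = [461]ᵀ.
Hence m = 461 / 158 ≈ 2.91772.

m = 2.918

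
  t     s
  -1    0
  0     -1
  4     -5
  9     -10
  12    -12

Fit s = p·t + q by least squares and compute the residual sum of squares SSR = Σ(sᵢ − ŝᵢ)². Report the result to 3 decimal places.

Normal-equation sums: Σt·t = 242, Σt = 24, Σ1 = 5.
And Σt·s = -254, Σs = -28.
XᵀX·[p, q]ᵀ = Xᵀs becomes [[242, 24]; [24, 5]]·[p, q]ᵀ = [-254, -28]ᵀ.
Determinant 242·5 − 24² = 634.
p = ((-254)·5 − 24·(-28))/634 = -299/317; q = (242·(-28) − 24·(-254))/634 = -340/317.
Residuals: 41/317, 23/317, -49/317, -139/317, 124/317; SSR = 124/317.

SSR = 0.391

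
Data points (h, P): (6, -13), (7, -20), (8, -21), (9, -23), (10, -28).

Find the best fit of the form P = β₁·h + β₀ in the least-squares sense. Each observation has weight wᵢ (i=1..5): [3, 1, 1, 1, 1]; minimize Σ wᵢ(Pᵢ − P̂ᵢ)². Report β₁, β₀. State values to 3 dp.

With design matrix X, XᵀWX = [[402, 52]; [52, 7]] and XᵀWP = [-1029, -131]ᵀ.
Determinant 402·7 − 52² = 110.
β₁ = ((-1029)·7 − 52·(-131))/110 = -391/110; β₀ = (402·(-131) − 52·(-1029))/110 = 423/55.

β₁ = -3.555, β₀ = 7.691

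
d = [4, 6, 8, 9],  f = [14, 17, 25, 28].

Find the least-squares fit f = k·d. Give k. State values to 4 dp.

k = 3.0964

Compute the Gram sums: Σd·d = 197.
Right-hand side: Σd·f = 610.
XᵀX·[k]ᵀ = Xᵀf becomes [[197]]·[k]ᵀ = [610]ᵀ.
k = 610/197 = 3.09645.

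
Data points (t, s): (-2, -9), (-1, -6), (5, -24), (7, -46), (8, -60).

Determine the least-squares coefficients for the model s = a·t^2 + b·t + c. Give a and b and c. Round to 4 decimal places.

The normal system MᵀM·[a, b, c]ᵀ = Mᵀs is [[7139, 971, 143]; [971, 143, 17]; [143, 17, 5]]·[a, b, c]ᵀ = [-6736, -898, -145]ᵀ.
Solving the 3×3 system (Gaussian elimination) gives a = -6733/6878, b = 5617/6878, c = -12998/3439.

a = -0.9789, b = 0.8167, c = -3.7796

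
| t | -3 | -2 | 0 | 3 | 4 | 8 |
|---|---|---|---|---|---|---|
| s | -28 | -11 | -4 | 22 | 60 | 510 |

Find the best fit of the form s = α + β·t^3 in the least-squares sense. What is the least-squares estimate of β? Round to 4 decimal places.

β = 1.0020

Sums needed: Σ1 = 6, Σt^3 = 568, Σt^3·t^3 = 267762.
Moment sums: Σs = 549, Σt^3·s = 266398.
XᵀX·[α, β]ᵀ = Xᵀs becomes [[6, 568]; [568, 267762]]·[α, β]ᵀ = [549, 266398]ᵀ.
det = 6·267762 − 568² = 1283948.
α = (549·267762 − 568·266398)/1283948 = -2156363/641974; β = (6·266398 − 568·549)/1283948 = 321639/320987.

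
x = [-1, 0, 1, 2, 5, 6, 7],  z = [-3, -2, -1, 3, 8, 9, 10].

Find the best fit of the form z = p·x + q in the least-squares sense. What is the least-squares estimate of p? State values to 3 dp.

Setting ∂/∂p … = 0 gives: 116·p + 20·q = 172;  20·p + 7·q = 24.
(Σx·x = 116, Σx = 20, Σ1 = 7, Σx·z = 172, Σz = 24.)
Determinant 116·7 − 20² = 412.
p = (172·7 − 20·24)/412 = 181/103; q = (116·24 − 20·172)/412 = -164/103.

p = 1.757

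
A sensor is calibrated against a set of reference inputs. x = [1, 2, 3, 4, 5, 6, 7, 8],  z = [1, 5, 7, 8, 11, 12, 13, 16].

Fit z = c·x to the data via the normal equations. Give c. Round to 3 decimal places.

From the data, Σx·x = 204.
And Σx·z = 410.
MᵀM·[c]ᵀ = Mᵀz becomes [[204]]·[c]ᵀ = [410]ᵀ.
Hence c = 410 / 204 ≈ 2.0098.

c = 2.010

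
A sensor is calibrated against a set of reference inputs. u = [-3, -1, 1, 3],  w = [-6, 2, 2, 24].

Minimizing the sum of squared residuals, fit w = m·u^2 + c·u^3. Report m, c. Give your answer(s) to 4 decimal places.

m = 1.0122, c = 0.5548

XᵀX·[m, c]ᵀ = Xᵀw reads: 164·m + 0·c = 166;  0·m + 1460·c = 810.
(Σu^2·u^2 = 164, Σu^2·u^3 = 0, Σu^3·u^3 = 1460, Σu^2·w = 166, Σu^3·w = 810.)
Determinant 164·1460 − 0² = 239440.
m = (166·1460 − 0·810)/239440 = 83/82; c = (164·810 − 0·166)/239440 = 81/146.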